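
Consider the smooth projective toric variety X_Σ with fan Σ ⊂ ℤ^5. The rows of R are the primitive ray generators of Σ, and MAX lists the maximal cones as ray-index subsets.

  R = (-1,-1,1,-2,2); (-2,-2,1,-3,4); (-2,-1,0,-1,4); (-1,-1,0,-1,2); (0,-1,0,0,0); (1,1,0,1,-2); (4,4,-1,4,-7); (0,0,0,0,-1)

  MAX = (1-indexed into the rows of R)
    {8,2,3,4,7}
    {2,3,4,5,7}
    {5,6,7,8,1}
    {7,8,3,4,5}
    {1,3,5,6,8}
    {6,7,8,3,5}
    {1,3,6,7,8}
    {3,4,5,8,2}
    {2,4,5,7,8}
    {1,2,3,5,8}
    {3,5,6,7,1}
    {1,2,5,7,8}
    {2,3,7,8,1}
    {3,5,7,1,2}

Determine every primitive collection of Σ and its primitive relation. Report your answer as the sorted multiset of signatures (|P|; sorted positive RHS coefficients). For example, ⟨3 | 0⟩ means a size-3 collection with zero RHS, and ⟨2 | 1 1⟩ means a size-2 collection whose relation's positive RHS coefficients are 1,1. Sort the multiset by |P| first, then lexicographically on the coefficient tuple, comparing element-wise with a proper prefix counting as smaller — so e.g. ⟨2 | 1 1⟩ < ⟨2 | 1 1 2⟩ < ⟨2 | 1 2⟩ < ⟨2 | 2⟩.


Minimal non-faces — 5 found among 8 rays, 14 max cones:

  • {4,6}:  v_{4} + v_{6} = 0  ⟹  sig = ⟨2 | 0⟩
  • {1,4}:  v_{1} + v_{4} = v_{2}  ⟹  sig = ⟨2 | 1⟩
  • {2,6}:  v_{2} + v_{6} = v_{1}  ⟹  sig = ⟨2 | 1⟩
  • {2,3,5,7,8}:  v_{2} + v_{3} + v_{5} + v_{7} + v_{8} = 0  ⟹  sig = ⟨5 | 0⟩
  • {1,3,5,7,8}:  v_{1} + v_{3} + v_{5} + v_{7} + v_{8} = v_{6}  ⟹  sig = ⟨5 | 1⟩

so the primitive-relation signature multiset is
{ ⟨2 | 0⟩,  ⟨2 | 1⟩ ×2,  ⟨5 | 0⟩,  ⟨5 | 1⟩ }


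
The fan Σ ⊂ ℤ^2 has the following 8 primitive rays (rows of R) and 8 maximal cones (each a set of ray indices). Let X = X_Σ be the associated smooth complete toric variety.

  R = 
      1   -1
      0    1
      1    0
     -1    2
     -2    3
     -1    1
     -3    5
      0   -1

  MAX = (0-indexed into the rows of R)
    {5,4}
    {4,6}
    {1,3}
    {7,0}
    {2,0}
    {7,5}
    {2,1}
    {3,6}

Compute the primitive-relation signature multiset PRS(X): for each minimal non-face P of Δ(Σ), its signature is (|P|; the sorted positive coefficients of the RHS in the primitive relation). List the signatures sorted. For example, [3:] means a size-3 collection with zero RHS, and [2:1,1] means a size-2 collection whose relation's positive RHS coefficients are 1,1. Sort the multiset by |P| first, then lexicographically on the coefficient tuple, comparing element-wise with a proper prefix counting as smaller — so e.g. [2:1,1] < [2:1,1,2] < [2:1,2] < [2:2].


Primitive collections (20):

  P={0,5}:  v_{0} + v_{5} = 0 — sig = [2:]
  P={1,7}:  v_{1} + v_{7} = 0 — sig = [2:]
  P={0,1}:  v_{0} + v_{1} = v_{2} — sig = [2:1]
  P={0,3}:  v_{0} + v_{3} = v_{1} — sig = [2:1]
  P={0,4}:  v_{0} + v_{4} = v_{3} — sig = [2:1]
  P={1,5}:  v_{1} + v_{5} = v_{3} — sig = [2:1]
  P={2,5}:  v_{2} + v_{5} = v_{1} — sig = [2:1]
  P={2,7}:  v_{2} + v_{7} = v_{0} — sig = [2:1]
  P={3,4}:  v_{3} + v_{4} = v_{6} — sig = [2:1]
  P={3,5}:  v_{3} + v_{5} = v_{4} — sig = [2:1]
  P={3,7}:  v_{3} + v_{7} = v_{5} — sig = [2:1]
  P={2,4}:  v_{2} + v_{4} = v_{1} + v_{3} — sig = [2:1,1]
  P={6,7}:  v_{6} + v_{7} = v_{4} + v_{5} — sig = [2:1,1]
  P={2,6}:  v_{2} + v_{6} = v_{1} + 2·v_{3} — sig = [2:1,2]
  P={0,6}:  v_{0} + v_{6} = 2·v_{3} — sig = [2:2]
  P={1,4}:  v_{1} + v_{4} = 2·v_{3} — sig = [2:2]
  P={2,3}:  v_{2} + v_{3} = 2·v_{1} — sig = [2:2]
  P={4,7}:  v_{4} + v_{7} = 2·v_{5} — sig = [2:2]
  P={5,6}:  v_{5} + v_{6} = 2·v_{4} — sig = [2:2]
  P={1,6}:  v_{1} + v_{6} = 3·v_{3} — sig = [2:3]

Signatures (|P|; sorted positive RHS coefficients), sorted:
    |P|=2: 20 collections, coeffs (), (), (1), (1), (1), (1), (1), (1), (1), (1), (1), (1,1), (1,1), (1,2), (2), (2), (2), (2), (2), (3)


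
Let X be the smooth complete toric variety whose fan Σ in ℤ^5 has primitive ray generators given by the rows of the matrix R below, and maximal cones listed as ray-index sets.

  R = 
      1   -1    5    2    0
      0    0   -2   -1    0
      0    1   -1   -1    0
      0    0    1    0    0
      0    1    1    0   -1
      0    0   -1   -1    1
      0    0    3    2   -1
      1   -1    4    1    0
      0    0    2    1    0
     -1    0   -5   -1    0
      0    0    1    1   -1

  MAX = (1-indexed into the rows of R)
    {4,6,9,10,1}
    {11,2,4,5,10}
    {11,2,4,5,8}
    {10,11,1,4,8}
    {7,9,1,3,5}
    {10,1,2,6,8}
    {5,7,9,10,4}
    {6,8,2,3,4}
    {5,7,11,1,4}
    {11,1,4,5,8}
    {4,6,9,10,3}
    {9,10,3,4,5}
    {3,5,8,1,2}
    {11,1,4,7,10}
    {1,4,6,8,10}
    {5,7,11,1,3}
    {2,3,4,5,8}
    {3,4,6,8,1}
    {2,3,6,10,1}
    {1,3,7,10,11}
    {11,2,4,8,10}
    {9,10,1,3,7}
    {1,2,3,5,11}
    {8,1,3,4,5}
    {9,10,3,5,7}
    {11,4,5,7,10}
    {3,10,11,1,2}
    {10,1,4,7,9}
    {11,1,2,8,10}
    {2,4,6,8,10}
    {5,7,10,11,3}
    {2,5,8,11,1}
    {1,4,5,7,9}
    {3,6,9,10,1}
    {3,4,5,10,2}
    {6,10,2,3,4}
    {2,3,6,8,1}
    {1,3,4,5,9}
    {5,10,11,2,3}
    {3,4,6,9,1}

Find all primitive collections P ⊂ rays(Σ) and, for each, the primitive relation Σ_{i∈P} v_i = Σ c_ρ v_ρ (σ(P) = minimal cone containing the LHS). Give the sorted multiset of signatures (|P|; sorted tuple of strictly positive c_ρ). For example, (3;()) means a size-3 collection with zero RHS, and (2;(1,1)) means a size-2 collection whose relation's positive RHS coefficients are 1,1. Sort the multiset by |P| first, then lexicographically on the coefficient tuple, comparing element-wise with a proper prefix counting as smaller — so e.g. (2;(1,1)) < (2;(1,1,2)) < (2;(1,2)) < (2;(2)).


Σ has 16 primitive collections:

  • {2,9}:  v_{2} + v_{9} = 0  ⟹  sig = (2;())
  • {6,11}:  v_{6} + v_{11} = 0  ⟹  sig = (2;())
  • {2,7}:  v_{2} + v_{7} = v_{11}  ⟹  sig = (2;(1))
  • {6,7}:  v_{6} + v_{7} = v_{9}  ⟹  sig = (2;(1))
  • {9,11}:  v_{9} + v_{11} = v_{7}  ⟹  sig = (2;(1))
  • {5,6}:  v_{5} + v_{6} = v_{3} + v_{4}  ⟹  sig = (2;(1,1))
  • {8,9}:  v_{8} + v_{9} = v_{1} + v_{4}  ⟹  sig = (2;(1,1))
  • {7,8}:  v_{7} + v_{8} = v_{1} + v_{4} + v_{11}  ⟹  sig = (2;(1,1,1))
  • {1,2,4}:  v_{1} + v_{2} + v_{4} = v_{8}  ⟹  sig = (3;(1))
  • {1,5,10}:  v_{1} + v_{5} + v_{10} = v_{11}  ⟹  sig = (3;(1))
  • {3,4,11}:  v_{3} + v_{4} + v_{11} = v_{5}  ⟹  sig = (3;(1))
  • {3,8,10}:  v_{3} + v_{8} + v_{10} = v_{2}  ⟹  sig = (3;(1))
  • {3,4,7}:  v_{3} + v_{4} + v_{7} = v_{5} + v_{9}  ⟹  sig = (3;(1,1))
  • {3,8,11}:  v_{3} + v_{8} + v_{11} = v_{1} + v_{2} + v_{5}  ⟹  sig = (3;(1,1,1))
  • {5,8,10}:  v_{5} + v_{8} + v_{10} = v_{2} + v_{4} + v_{11}  ⟹  sig = (3;(1,1,1))
  • {1,3,4,10}:  v_{1} + v_{3} + v_{4} + v_{10} = 0  ⟹  sig = (4;())

Hence PRS(X_Σ) =
    |P|=2: 8 collections, coeffs (), (), (1), (1), (1), (1,1), (1,1), (1,1,1)
    |P|=3: 7 collections, coeffs (1), (1), (1), (1), (1,1), (1,1,1), (1,1,1)
    |P|=4: 1 collection, coeffs ()


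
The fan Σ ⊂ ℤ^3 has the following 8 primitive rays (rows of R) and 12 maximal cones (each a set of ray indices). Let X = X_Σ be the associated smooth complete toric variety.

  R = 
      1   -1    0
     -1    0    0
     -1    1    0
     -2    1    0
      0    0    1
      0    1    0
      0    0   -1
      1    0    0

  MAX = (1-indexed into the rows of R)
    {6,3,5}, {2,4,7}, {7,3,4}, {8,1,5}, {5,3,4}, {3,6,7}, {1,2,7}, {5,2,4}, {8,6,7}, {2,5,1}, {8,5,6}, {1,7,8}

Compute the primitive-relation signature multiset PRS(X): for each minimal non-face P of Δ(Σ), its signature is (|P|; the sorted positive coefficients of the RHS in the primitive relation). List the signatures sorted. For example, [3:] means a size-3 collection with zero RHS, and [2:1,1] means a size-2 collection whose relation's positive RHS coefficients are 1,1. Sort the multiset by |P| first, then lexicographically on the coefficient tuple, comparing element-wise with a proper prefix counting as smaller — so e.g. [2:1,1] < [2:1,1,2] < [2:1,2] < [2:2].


Minimal non-faces — 10 found among 8 rays, 12 max cones:

  {1,3}:  v_{1} + v_{3} = 0  →  sig = [2:]
  {2,8}:  v_{2} + v_{8} = 0  →  sig = [2:]
  {5,7}:  v_{5} + v_{7} = 0  →  sig = [2:]
  {1,4}:  v_{1} + v_{4} = v_{2}  →  sig = [2:1]
  {1,6}:  v_{1} + v_{6} = v_{8}  →  sig = [2:1]
  {2,3}:  v_{2} + v_{3} = v_{4}  →  sig = [2:1]
  {2,6}:  v_{2} + v_{6} = v_{3}  →  sig = [2:1]
  {3,8}:  v_{3} + v_{8} = v_{6}  →  sig = [2:1]
  {4,8}:  v_{4} + v_{8} = v_{3}  →  sig = [2:1]
  {4,6}:  v_{4} + v_{6} = 2·v_{3}  →  sig = [2:2]

Signatures (|P|; sorted positive RHS coefficients), sorted:
{ [2:] ×3,  [2:1] ×6,  [2:2] }


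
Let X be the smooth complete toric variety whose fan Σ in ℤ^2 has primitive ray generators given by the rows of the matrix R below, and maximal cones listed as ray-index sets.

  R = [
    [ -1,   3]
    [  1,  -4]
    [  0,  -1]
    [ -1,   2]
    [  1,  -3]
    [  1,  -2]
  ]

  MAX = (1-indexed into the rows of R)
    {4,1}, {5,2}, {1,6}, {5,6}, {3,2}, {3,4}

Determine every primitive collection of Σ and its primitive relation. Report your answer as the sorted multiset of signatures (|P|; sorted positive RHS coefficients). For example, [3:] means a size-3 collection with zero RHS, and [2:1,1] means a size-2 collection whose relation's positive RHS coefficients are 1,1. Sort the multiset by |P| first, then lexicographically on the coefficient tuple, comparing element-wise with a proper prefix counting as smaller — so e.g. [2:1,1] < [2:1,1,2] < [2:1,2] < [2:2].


9 collections generate NE(X_Σ); each relation:

  • {1,5}:  v_{1} + v_{5} = 0  ⇒ sig = [2:]
  • {4,6}:  v_{4} + v_{6} = 0  ⇒ sig = [2:]
  • {1,2}:  v_{1} + v_{2} = v_{3}  ⇒ sig = [2:1]
  • {1,3}:  v_{1} + v_{3} = v_{4}  ⇒ sig = [2:1]
  • {3,5}:  v_{3} + v_{5} = v_{2}  ⇒ sig = [2:1]
  • {3,6}:  v_{3} + v_{6} = v_{5}  ⇒ sig = [2:1]
  • {4,5}:  v_{4} + v_{5} = v_{3}  ⇒ sig = [2:1]
  • {2,4}:  v_{2} + v_{4} = 2·v_{3}  ⇒ sig = [2:2]
  • {2,6}:  v_{2} + v_{6} = 2·v_{5}  ⇒ sig = [2:2]

Hence PRS(X_Σ) =
    [2:]
    [2:]
    [2:1]
    [2:1]
    [2:1]
    [2:1]
    [2:1]
    [2:2]
    [2:2]


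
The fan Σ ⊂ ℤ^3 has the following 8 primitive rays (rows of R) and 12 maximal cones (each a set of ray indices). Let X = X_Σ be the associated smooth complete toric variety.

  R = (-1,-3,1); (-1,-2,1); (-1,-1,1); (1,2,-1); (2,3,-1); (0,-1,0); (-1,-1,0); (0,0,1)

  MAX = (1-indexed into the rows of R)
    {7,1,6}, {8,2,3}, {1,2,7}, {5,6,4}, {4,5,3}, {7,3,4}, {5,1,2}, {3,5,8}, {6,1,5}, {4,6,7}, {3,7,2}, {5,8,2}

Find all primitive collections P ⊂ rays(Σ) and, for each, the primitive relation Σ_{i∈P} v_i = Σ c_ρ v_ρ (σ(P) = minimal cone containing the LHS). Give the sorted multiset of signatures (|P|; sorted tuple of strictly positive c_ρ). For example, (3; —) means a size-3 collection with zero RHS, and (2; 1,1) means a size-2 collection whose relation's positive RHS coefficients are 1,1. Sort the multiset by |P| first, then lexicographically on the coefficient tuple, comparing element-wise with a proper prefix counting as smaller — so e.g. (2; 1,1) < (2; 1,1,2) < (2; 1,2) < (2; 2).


Primitive collections (11):

  P = {2,4}:  v_{2} + v_{4} = 0 — sig = (2; —)
  P = {1,4}:  v_{1} + v_{4} = v_{6} — sig = (2; 1)
  P = {2,6}:  v_{2} + v_{6} = v_{1} — sig = (2; 1)
  P = {3,6}:  v_{3} + v_{6} = v_{2} — sig = (2; 1)
  P = {5,7}:  v_{5} + v_{7} = v_{4} — sig = (2; 1)
  P = {7,8}:  v_{7} + v_{8} = v_{3} — sig = (2; 1)
  P = {4,8}:  v_{4} + v_{8} = v_{3} + v_{5} — sig = (2; 1,1)
  P = {6,8}:  v_{6} + v_{8} = 2·v_{2} + v_{5} — sig = (2; 1,2)
  P = {1,8}:  v_{1} + v_{8} = 3·v_{2} + v_{5} — sig = (2; 1,3)
  P = {1,3}:  v_{1} + v_{3} = 2·v_{2} — sig = (2; 2)
  P = {2,3,5}:  v_{2} + v_{3} + v_{5} = v_{8} — sig = (3; 1)

Hence PRS(X_Σ) =
{ (2; —),  (2; 1) ×5,  (2; 1,1),  (2; 1,2),  (2; 1,3),  (2; 2),  (3; 1) }


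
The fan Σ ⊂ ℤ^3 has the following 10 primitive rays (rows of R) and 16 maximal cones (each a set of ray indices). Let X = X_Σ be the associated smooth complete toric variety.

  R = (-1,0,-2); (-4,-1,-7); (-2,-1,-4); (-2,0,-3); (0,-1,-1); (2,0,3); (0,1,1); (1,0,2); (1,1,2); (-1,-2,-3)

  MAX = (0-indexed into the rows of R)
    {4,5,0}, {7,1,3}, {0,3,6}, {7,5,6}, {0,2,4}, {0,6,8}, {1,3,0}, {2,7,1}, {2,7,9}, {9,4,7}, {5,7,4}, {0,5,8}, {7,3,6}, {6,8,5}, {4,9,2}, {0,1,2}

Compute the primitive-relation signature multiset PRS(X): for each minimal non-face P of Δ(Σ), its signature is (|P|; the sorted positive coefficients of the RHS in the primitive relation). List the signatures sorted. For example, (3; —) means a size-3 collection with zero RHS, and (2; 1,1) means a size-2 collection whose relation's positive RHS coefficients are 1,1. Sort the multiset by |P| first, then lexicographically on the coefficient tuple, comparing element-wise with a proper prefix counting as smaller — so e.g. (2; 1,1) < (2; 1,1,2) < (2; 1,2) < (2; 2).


Δ(Σ) — 10 vertices, 23 min non-faces:

  {0,7}:  v_{0} + v_{7} = 0  ⇒ sig = (2; —)
  {3,5}:  v_{3} + v_{5} = 0  ⇒ sig = (2; —)
  {4,6}:  v_{4} + v_{6} = 0  ⇒ sig = (2; —)
  {1,5}:  v_{1} + v_{5} = v_{2}  ⇒ sig = (2; 1)
  {2,3}:  v_{2} + v_{3} = v_{1}  ⇒ sig = (2; 1)
  {2,5}:  v_{2} + v_{5} = v_{4}  ⇒ sig = (2; 1)
  {2,6}:  v_{2} + v_{6} = v_{3}  ⇒ sig = (2; 1)
  {2,8}:  v_{2} + v_{8} = v_{0}  ⇒ sig = (2; 1)
  {3,4}:  v_{3} + v_{4} = v_{2}  ⇒ sig = (2; 1)
  {8,9}:  v_{8} + v_{9} = v_{4}  ⇒ sig = (2; 1)
  {0,9}:  v_{0} + v_{9} = v_{2} + v_{4}  ⇒ sig = (2; 1,1)
  {1,8}:  v_{1} + v_{8} = v_{0} + v_{3}  ⇒ sig = (2; 1,1)
  {3,8}:  v_{3} + v_{8} = v_{0} + v_{6}  ⇒ sig = (2; 1,1)
  {4,8}:  v_{4} + v_{8} = v_{0} + v_{5}  ⇒ sig = (2; 1,1)
  {6,9}:  v_{6} + v_{9} = v_{2} + v_{7}  ⇒ sig = (2; 1,1)
  {7,8}:  v_{7} + v_{8} = v_{5} + v_{6}  ⇒ sig = (2; 1,1)
  {3,9}:  v_{3} + v_{9} = 2·v_{2} + v_{7}  ⇒ sig = (2; 1,2)
  {5,9}:  v_{5} + v_{9} = 2·v_{4} + v_{7}  ⇒ sig = (2; 1,2)
  {1,9}:  v_{1} + v_{9} = 3·v_{2} + v_{7}  ⇒ sig = (2; 1,3)
  {1,4}:  v_{1} + v_{4} = 2·v_{2}  ⇒ sig = (2; 2)
  {1,6}:  v_{1} + v_{6} = 2·v_{3}  ⇒ sig = (2; 2)
  {0,5,6}:  v_{0} + v_{5} + v_{6} = v_{8}  ⇒ sig = (3; 1)
  {2,4,7}:  v_{2} + v_{4} + v_{7} = v_{9}  ⇒ sig = (3; 1)

Signatures (|P|; sorted positive RHS coefficients), sorted:
{ (2; —) ×3,  (2; 1) ×7,  (2; 1,1) ×6,  (2; 1,2) ×2,  (2; 1,3),  (2; 2) ×2,  (3; 1) ×2 }


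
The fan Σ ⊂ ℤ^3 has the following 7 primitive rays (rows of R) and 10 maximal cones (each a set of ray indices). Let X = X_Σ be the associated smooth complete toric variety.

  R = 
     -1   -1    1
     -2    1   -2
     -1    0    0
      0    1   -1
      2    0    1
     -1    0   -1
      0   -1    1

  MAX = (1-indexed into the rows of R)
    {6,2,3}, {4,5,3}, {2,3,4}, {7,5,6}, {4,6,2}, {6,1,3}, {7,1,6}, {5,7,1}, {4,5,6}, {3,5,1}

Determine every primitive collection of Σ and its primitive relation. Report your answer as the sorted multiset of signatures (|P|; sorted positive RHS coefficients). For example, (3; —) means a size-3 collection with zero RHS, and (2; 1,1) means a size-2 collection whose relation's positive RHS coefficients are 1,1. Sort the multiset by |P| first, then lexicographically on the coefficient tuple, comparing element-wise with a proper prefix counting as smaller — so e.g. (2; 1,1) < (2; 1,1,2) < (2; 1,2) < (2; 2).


9 collections generate NE(X_Σ); each relation:

  • {4,7}:  v_{4} + v_{7} = 0 — sig = (2; —)
  • {1,4}:  v_{1} + v_{4} = v_{3} — sig = (2; 1)
  • {2,5}:  v_{2} + v_{5} = v_{4} — sig = (2; 1)
  • {3,7}:  v_{3} + v_{7} = v_{1} — sig = (2; 1)
  • {2,7}:  v_{2} + v_{7} = v_{3} + v_{6} — sig = (2; 1,1)
  • {1,2}:  v_{1} + v_{2} = 2·v_{3} + v_{6} — sig = (2; 1,2)
  • {3,5,6}:  v_{3} + v_{5} + v_{6} = 0 — sig = (3; —)
  • {1,5,6}:  v_{1} + v_{5} + v_{6} = v_{7} — sig = (3; 1)
  • {3,4,6}:  v_{3} + v_{4} + v_{6} = v_{2} — sig = (3; 1)

Signatures (|P|; sorted positive RHS coefficients), sorted:
    |P|=2: 6 collections, coeffs (), (1), (1), (1), (1,1), (1,2)
    |P|=3: 3 collections, coeffs (), (1), (1)


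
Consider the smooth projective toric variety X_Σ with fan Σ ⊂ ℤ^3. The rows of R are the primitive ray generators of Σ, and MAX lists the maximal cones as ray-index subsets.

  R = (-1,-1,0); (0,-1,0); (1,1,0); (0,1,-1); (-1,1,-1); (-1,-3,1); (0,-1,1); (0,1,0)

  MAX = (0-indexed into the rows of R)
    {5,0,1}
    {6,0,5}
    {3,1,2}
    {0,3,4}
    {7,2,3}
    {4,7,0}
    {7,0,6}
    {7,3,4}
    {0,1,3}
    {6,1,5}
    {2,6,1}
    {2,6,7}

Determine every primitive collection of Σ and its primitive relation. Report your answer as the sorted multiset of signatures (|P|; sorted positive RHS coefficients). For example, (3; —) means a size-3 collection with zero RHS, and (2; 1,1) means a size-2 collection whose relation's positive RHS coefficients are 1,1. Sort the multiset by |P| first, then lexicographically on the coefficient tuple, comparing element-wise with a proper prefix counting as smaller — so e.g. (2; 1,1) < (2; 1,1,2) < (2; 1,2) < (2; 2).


The 12 primitive collections of Σ (r=8, n=3):

  P = {0,2}:  v_{0} + v_{2} = 0  ⟹  sig = (2; —)
  P = {1,7}:  v_{1} + v_{7} = 0  ⟹  sig = (2; —)
  P = {3,6}:  v_{3} + v_{6} = 0  ⟹  sig = (2; —)
  P = {1,4}:  v_{1} + v_{4} = v_{0} + v_{3}  ⟹  sig = (2; 1,1)
  P = {2,4}:  v_{2} + v_{4} = v_{3} + v_{7}  ⟹  sig = (2; 1,1)
  P = {2,5}:  v_{2} + v_{5} = v_{1} + v_{6}  ⟹  sig = (2; 1,1)
  P = {3,5}:  v_{3} + v_{5} = v_{0} + v_{1}  ⟹  sig = (2; 1,1)
  P = {4,6}:  v_{4} + v_{6} = v_{0} + v_{7}  ⟹  sig = (2; 1,1)
  P = {5,7}:  v_{5} + v_{7} = v_{0} + v_{6}  ⟹  sig = (2; 1,1)
  P = {4,5}:  v_{4} + v_{5} = 2·v_{0}  ⟹  sig = (2; 2)
  P = {0,1,6}:  v_{0} + v_{1} + v_{6} = v_{5}  ⟹  sig = (3; 1)
  P = {0,3,7}:  v_{0} + v_{3} + v_{7} = v_{4}  ⟹  sig = (3; 1)

Signatures (|P|; sorted positive RHS coefficients), sorted:
    (2; —)
    (2; —)
    (2; —)
    (2; 1,1)
    (2; 1,1)
    (2; 1,1)
    (2; 1,1)
    (2; 1,1)
    (2; 1,1)
    (2; 2)
    (3; 1)
    (3; 1)


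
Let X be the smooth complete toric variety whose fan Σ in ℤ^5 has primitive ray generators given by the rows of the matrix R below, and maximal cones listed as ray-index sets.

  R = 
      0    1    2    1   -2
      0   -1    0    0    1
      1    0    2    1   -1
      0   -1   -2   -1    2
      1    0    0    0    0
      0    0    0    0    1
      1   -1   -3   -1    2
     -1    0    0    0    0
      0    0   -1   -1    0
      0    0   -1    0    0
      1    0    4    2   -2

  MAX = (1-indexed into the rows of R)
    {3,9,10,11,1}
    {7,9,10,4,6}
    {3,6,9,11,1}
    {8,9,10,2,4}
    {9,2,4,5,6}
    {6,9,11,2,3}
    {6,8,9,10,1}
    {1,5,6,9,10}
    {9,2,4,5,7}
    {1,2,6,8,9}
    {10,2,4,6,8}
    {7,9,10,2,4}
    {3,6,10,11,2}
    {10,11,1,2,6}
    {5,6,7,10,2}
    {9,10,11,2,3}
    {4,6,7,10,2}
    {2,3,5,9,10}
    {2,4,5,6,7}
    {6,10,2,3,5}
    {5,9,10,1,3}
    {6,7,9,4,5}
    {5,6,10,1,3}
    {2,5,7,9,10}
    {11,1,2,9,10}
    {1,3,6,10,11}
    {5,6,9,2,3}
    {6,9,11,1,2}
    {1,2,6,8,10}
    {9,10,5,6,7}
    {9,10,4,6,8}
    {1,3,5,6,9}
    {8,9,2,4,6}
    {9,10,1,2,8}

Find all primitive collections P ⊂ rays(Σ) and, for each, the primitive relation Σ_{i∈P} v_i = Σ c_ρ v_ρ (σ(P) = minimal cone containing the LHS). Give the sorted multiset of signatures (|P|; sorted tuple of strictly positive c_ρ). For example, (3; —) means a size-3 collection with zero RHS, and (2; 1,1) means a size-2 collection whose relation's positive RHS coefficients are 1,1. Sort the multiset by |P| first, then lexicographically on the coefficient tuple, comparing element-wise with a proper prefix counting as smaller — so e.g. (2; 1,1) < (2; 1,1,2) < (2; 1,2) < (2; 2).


18 collections generate NE(X_Σ); each relation:

  {1,4}:  v_{1} + v_{4} = 0 ; sig = (2; —)
  {5,8}:  v_{5} + v_{8} = 0 ; sig = (2; —)
  {1,7}:  v_{1} + v_{7} = v_{5} + v_{10} ; sig = (2; 1,1)
  {3,4}:  v_{3} + v_{4} = v_{2} + v_{5} ; sig = (2; 1,1)
  {3,8}:  v_{3} + v_{8} = v_{1} + v_{2} ; sig = (2; 1,1)
  {4,11}:  v_{4} + v_{11} = v_{2} + v_{3} ; sig = (2; 1,1)
  {7,8}:  v_{7} + v_{8} = v_{4} + v_{10} ; sig = (2; 1,1)
  {7,11}:  v_{7} + v_{11} = v_{2} + v_{3} + v_{5} + v_{10} ; sig = (2; 1,1,1,1)
  {3,7}:  v_{3} + v_{7} = v_{2} + 2·v_{5} + v_{10} ; sig = (2; 1,1,2)
  {5,11}:  v_{5} + v_{11} = 2·v_{3} ; sig = (2; 2)
  {8,11}:  v_{8} + v_{11} = 2·v_{1} + 2·v_{2} ; sig = (2; 2,2)
  {1,2,3}:  v_{1} + v_{2} + v_{3} = v_{11} ; sig = (3; 1)
  {1,2,5}:  v_{1} + v_{2} + v_{5} = v_{3} ; sig = (3; 1)
  {4,5,10}:  v_{4} + v_{5} + v_{10} = v_{7} ; sig = (3; 1)
  {2,6,9,10}:  v_{2} + v_{6} + v_{9} + v_{10} = v_{4} ; sig = (4; 1)
  {3,6,9,10}:  v_{3} + v_{6} + v_{9} + v_{10} = v_{5} ; sig = (4; 1)
  {6,9,10,11}:  v_{6} + v_{9} + v_{10} + v_{11} = v_{3} ; sig = (4; 1)
  {2,6,7,9}:  v_{2} + v_{6} + v_{7} + v_{9} = 2·v_{4} + v_{5} ; sig = (4; 1,2)

Signatures (|P|; sorted positive RHS coefficients), sorted:
[(2; —), (2; —), (2; 1,1), (2; 1,1), (2; 1,1), (2; 1,1), (2; 1,1), (2; 1,1,1,1), (2; 1,1,2), (2; 2), (2; 2,2), (3; 1), (3; 1), (3; 1), (4; 1), (4; 1), (4; 1), (4; 1,2)]


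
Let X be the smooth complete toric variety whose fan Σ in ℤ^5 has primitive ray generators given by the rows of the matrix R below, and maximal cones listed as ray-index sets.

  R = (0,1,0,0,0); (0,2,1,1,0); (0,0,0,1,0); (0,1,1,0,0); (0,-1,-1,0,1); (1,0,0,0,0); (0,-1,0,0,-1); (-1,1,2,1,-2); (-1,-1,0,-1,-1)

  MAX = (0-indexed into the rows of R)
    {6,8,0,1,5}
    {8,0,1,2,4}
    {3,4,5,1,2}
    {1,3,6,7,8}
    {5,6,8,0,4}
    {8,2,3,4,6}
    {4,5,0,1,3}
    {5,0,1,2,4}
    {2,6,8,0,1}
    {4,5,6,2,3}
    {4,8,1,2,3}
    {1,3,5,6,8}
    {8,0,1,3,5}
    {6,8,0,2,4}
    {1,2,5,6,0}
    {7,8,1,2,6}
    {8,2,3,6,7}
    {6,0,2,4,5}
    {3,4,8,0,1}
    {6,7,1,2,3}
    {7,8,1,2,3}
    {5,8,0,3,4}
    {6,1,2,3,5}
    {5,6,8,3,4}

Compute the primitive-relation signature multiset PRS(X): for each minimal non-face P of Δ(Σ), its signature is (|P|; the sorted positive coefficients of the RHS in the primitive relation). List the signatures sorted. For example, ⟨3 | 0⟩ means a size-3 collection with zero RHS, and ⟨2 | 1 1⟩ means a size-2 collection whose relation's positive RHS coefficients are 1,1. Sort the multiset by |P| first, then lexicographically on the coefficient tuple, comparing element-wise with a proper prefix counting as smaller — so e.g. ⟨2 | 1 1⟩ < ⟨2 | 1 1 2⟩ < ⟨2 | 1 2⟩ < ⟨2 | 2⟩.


Primitive collections (9):

  P={0,7}:  v_{0} + v_{7} = 2·v_{1} + v_{6} + v_{8}  →  sig = ⟨2 | 1 1 2⟩
  P={4,7}:  v_{4} + v_{7} = 2·v_{2} + v_{3} + v_{8}  →  sig = ⟨2 | 1 1 2⟩
  P={5,7}:  v_{5} + v_{7} = v_{1} + v_{3} + 2·v_{6}  →  sig = ⟨2 | 1 1 2⟩
  P={0,2,3}:  v_{0} + v_{2} + v_{3} = v_{1}  →  sig = ⟨3 | 1⟩
  P={1,4,6}:  v_{1} + v_{4} + v_{6} = v_{2}  →  sig = ⟨3 | 1⟩
  P={2,5,8}:  v_{2} + v_{5} + v_{8} = v_{6}  →  sig = ⟨3 | 1⟩
  P={0,3,6}:  v_{0} + v_{3} + v_{6} = v_{1} + v_{5} + v_{8}  →  sig = ⟨3 | 1 1 1⟩
  P={1,4,5,8}:  v_{1} + v_{4} + v_{5} + v_{8} = 0  →  sig = ⟨4 | 0⟩
  P={1,2,3,6,8}:  v_{1} + v_{2} + v_{3} + v_{6} + v_{8} = v_{7}  →  sig = ⟨5 | 1⟩

Signatures (|P|; sorted positive RHS coefficients), sorted:
[⟨2 | 1 1 2⟩, ⟨2 | 1 1 2⟩, ⟨2 | 1 1 2⟩, ⟨3 | 1⟩, ⟨3 | 1⟩, ⟨3 | 1⟩, ⟨3 | 1 1 1⟩, ⟨4 | 0⟩, ⟨5 | 1⟩]


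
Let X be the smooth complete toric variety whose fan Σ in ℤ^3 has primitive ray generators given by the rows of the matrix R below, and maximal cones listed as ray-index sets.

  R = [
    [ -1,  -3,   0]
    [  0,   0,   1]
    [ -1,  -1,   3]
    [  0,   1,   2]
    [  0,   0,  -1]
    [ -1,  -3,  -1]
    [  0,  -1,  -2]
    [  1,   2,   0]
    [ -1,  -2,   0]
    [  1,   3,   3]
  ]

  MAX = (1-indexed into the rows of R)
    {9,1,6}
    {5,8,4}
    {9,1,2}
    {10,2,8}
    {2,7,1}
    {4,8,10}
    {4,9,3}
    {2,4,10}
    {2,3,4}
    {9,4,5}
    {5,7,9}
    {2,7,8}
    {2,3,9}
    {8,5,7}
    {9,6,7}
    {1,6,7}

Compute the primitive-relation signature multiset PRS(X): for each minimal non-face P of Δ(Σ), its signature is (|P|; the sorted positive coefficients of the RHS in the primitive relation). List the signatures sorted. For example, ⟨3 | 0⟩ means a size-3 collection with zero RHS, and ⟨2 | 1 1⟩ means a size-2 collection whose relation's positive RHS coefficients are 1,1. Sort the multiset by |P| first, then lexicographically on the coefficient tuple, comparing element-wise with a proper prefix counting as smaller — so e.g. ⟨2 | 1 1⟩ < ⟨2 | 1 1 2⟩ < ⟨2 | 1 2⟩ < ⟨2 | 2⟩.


Σ has 25 primitive collections:

  P = {2,5}:  v_{2} + v_{5} = 0 ; sig = ⟨2 | 0⟩
  P = {4,7}:  v_{4} + v_{7} = 0 ; sig = ⟨2 | 0⟩
  P = {8,9}:  v_{8} + v_{9} = 0 ; sig = ⟨2 | 0⟩
  P = {1,5}:  v_{1} + v_{5} = v_{6} ; sig = ⟨2 | 1⟩
  P = {2,6}:  v_{2} + v_{6} = v_{1} ; sig = ⟨2 | 1⟩
  P = {3,5}:  v_{3} + v_{5} = v_{4} + v_{9} ; sig = ⟨2 | 1 1⟩
  P = {3,7}:  v_{3} + v_{7} = v_{2} + v_{9} ; sig = ⟨2 | 1 1⟩
  P = {3,8}:  v_{3} + v_{8} = v_{2} + v_{4} ; sig = ⟨2 | 1 1⟩
  P = {4,6}:  v_{4} + v_{6} = v_{2} + v_{9} ; sig = ⟨2 | 1 1⟩
  P = {5,6}:  v_{5} + v_{6} = v_{7} + v_{9} ; sig = ⟨2 | 1 1⟩
  P = {5,10}:  v_{5} + v_{10} = v_{4} + v_{8} ; sig = ⟨2 | 1 1⟩
  P = {6,8}:  v_{6} + v_{8} = v_{2} + v_{7} ; sig = ⟨2 | 1 1⟩
  P = {7,10}:  v_{7} + v_{10} = v_{2} + v_{8} ; sig = ⟨2 | 1 1⟩
  P = {9,10}:  v_{9} + v_{10} = v_{2} + v_{4} ; sig = ⟨2 | 1 1⟩
  P = {1,4}:  v_{1} + v_{4} = 2·v_{2} + v_{9} ; sig = ⟨2 | 1 2⟩
  P = {1,8}:  v_{1} + v_{8} = 2·v_{2} + v_{7} ; sig = ⟨2 | 1 2⟩
  P = {6,10}:  v_{6} + v_{10} = 2·v_{2} ; sig = ⟨2 | 2⟩
  P = {3,6}:  v_{3} + v_{6} = 2·v_{2} + 2·v_{9} ; sig = ⟨2 | 2 2⟩
  P = {3,10}:  v_{3} + v_{10} = 2·v_{2} + 2·v_{4} ; sig = ⟨2 | 2 2⟩
  P = {1,3}:  v_{1} + v_{3} = 3·v_{2} + 2·v_{9} ; sig = ⟨2 | 2 3⟩
  P = {1,10}:  v_{1} + v_{10} = 3·v_{2} ; sig = ⟨2 | 3⟩
  P = {2,4,8}:  v_{2} + v_{4} + v_{8} = v_{10} ; sig = ⟨3 | 1⟩
  P = {2,4,9}:  v_{2} + v_{4} + v_{9} = v_{3} ; sig = ⟨3 | 1⟩
  P = {2,7,9}:  v_{2} + v_{7} + v_{9} = v_{6} ; sig = ⟨3 | 1⟩
  P = {1,7,9}:  v_{1} + v_{7} + v_{9} = 2·v_{6} ; sig = ⟨3 | 2⟩

Signatures (|P|; sorted positive RHS coefficients), sorted:
{ ⟨2 | 0⟩ ×3,  ⟨2 | 1⟩ ×2,  ⟨2 | 1 1⟩ ×9,  ⟨2 | 1 2⟩ ×2,  ⟨2 | 2⟩,  ⟨2 | 2 2⟩ ×2,  ⟨2 | 2 3⟩,  ⟨2 | 3⟩,  ⟨3 | 1⟩ ×3,  ⟨3 | 2⟩ }


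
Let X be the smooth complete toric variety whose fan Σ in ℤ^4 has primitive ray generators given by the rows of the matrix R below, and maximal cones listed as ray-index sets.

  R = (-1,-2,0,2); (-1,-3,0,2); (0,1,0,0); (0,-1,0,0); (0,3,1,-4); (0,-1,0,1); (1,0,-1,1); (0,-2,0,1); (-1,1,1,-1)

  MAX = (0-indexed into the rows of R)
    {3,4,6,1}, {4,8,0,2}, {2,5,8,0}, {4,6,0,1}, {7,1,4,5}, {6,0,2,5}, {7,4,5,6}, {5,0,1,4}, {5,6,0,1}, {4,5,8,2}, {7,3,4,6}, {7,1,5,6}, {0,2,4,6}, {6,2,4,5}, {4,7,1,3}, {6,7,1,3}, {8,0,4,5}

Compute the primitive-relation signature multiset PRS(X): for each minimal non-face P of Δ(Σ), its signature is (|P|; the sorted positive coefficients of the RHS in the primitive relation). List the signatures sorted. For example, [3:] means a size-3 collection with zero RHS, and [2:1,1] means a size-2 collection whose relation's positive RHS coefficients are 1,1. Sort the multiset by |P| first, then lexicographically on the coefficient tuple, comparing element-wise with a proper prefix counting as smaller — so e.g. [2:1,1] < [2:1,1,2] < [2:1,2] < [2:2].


|primitive collections| = 14. Relations:

  • {2,3}:  v_{2} + v_{3} = 0  ⇒ sig = [2:]
  • {0,3}:  v_{0} + v_{3} = v_{1}  ⇒ sig = [2:1]
  • {1,2}:  v_{1} + v_{2} = v_{0}  ⇒ sig = [2:1]
  • {2,7}:  v_{2} + v_{7} = v_{5}  ⇒ sig = [2:1]
  • {3,5}:  v_{3} + v_{5} = v_{7}  ⇒ sig = [2:1]
  • {6,8}:  v_{6} + v_{8} = v_{2}  ⇒ sig = [2:1]
  • {0,7}:  v_{0} + v_{7} = v_{1} + v_{5}  ⇒ sig = [2:1,1]
  • {3,8}:  v_{3} + v_{8} = v_{0} + v_{4} + v_{5}  ⇒ sig = [2:1,1,1]
  • {1,8}:  v_{1} + v_{8} = 2·v_{0} + v_{4} + v_{5}  ⇒ sig = [2:1,1,2]
  • {7,8}:  v_{7} + v_{8} = v_{0} + v_{4} + 2·v_{5}  ⇒ sig = [2:1,1,2]
  • {0,4,5,6}:  v_{0} + v_{4} + v_{5} + v_{6} = 0  ⇒ sig = [4:]
  • {0,2,4,5}:  v_{0} + v_{2} + v_{4} + v_{5} = v_{8}  ⇒ sig = [4:1]
  • {1,4,5,6}:  v_{1} + v_{4} + v_{5} + v_{6} = v_{3}  ⇒ sig = [4:1]
  • {1,4,6,7}:  v_{1} + v_{4} + v_{6} + v_{7} = 2·v_{3}  ⇒ sig = [4:2]

Hence PRS(X_Σ) =
    [2:]
    [2:1]
    [2:1]
    [2:1]
    [2:1]
    [2:1]
    [2:1,1]
    [2:1,1,1]
    [2:1,1,2]
    [2:1,1,2]
    [4:]
    [4:1]
    [4:1]
    [4:2]


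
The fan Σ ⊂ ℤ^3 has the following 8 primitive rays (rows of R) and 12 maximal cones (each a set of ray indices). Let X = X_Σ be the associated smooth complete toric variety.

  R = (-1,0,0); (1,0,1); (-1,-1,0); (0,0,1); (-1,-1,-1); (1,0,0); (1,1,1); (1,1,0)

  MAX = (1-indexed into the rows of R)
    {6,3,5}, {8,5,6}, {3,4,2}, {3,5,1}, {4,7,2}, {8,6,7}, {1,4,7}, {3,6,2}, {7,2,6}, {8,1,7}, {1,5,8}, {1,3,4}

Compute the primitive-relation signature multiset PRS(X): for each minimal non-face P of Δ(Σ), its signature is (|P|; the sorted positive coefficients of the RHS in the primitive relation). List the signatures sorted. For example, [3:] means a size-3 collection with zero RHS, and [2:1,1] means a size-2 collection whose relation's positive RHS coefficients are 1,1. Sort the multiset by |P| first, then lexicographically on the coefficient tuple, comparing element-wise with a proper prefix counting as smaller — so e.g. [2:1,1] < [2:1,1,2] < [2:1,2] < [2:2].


10 collections generate NE(X_Σ); each relation:

  • {1,6}:  v_{1} + v_{6} = 0  so sig = [2:]
  • {3,8}:  v_{3} + v_{8} = 0  so sig = [2:]
  • {5,7}:  v_{5} + v_{7} = 0  so sig = [2:]
  • {1,2}:  v_{1} + v_{2} = v_{4}  so sig = [2:1]
  • {3,7}:  v_{3} + v_{7} = v_{4}  so sig = [2:1]
  • {4,5}:  v_{4} + v_{5} = v_{3}  so sig = [2:1]
  • {4,6}:  v_{4} + v_{6} = v_{2}  so sig = [2:1]
  • {4,8}:  v_{4} + v_{8} = v_{7}  so sig = [2:1]
  • {2,5}:  v_{2} + v_{5} = v_{3} + v_{6}  so sig = [2:1,1]
  • {2,8}:  v_{2} + v_{8} = v_{6} + v_{7}  so sig = [2:1,1]

Sorted signature multiset PRS(X):
[[2:], [2:], [2:], [2:1], [2:1], [2:1], [2:1], [2:1], [2:1,1], [2:1,1]]


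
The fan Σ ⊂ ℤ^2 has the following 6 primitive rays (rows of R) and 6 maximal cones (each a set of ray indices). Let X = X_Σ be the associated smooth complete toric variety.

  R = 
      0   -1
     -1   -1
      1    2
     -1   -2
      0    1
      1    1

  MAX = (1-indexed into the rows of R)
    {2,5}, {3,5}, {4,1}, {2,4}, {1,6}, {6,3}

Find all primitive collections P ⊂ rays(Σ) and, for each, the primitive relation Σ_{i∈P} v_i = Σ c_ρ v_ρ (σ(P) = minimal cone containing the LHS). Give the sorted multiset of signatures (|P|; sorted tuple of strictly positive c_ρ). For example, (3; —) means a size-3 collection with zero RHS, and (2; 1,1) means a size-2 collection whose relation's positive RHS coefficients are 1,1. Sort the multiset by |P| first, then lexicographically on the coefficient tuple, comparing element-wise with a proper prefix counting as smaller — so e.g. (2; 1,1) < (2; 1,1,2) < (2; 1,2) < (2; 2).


Primitive collections (9):

  {1,5}:  v_{1} + v_{5} = 0 — sig = (2; —)
  {2,6}:  v_{2} + v_{6} = 0 — sig = (2; —)
  {3,4}:  v_{3} + v_{4} = 0 — sig = (2; —)
  {1,2}:  v_{1} + v_{2} = v_{4} — sig = (2; 1)
  {1,3}:  v_{1} + v_{3} = v_{6} — sig = (2; 1)
  {2,3}:  v_{2} + v_{3} = v_{5} — sig = (2; 1)
  {4,5}:  v_{4} + v_{5} = v_{2} — sig = (2; 1)
  {4,6}:  v_{4} + v_{6} = v_{1} — sig = (2; 1)
  {5,6}:  v_{5} + v_{6} = v_{3} — sig = (2; 1)

so the primitive-relation signature multiset is
{ (2; —) ×3,  (2; 1) ×6 }


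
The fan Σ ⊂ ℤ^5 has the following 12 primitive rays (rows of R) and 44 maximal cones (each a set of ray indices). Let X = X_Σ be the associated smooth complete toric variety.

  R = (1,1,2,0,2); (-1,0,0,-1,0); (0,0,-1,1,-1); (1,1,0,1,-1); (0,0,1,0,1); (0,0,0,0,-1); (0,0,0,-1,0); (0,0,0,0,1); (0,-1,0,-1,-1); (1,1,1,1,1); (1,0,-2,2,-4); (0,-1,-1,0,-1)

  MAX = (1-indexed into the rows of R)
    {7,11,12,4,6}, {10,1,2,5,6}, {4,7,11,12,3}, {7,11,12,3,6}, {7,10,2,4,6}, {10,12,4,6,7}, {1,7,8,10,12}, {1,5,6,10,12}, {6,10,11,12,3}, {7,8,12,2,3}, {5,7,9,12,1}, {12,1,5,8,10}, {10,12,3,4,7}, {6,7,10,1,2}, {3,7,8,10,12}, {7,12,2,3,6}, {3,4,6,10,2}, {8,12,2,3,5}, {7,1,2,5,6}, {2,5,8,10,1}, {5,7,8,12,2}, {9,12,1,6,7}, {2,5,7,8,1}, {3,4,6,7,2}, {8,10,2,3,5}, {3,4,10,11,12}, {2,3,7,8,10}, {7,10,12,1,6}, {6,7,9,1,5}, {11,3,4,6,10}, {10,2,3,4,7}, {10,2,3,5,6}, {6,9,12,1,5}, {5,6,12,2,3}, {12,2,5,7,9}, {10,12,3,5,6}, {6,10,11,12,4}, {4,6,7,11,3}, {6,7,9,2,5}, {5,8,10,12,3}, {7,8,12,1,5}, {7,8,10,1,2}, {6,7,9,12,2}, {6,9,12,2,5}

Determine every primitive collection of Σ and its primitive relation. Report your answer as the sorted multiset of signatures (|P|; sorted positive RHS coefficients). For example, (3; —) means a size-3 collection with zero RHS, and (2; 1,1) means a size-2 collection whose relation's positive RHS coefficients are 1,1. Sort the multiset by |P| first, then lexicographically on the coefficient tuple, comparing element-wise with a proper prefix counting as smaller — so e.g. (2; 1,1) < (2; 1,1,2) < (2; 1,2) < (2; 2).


Σ has 24 primitive collections:

  P = {6,8}:  v_{6} + v_{8} = 0  ⟹  sig = (2; —)
  P = {1,3}:  v_{1} + v_{3} = v_{10}  ⟹  sig = (2; 1)
  P = {3,9}:  v_{3} + v_{9} = v_{6} + v_{12}  ⟹  sig = (2; 1,1)
  P = {4,5}:  v_{4} + v_{5} = v_{6} + v_{10}  ⟹  sig = (2; 1,1)
  P = {4,8}:  v_{4} + v_{8} = v_{3} + v_{7} + v_{10}  ⟹  sig = (2; 1,1,1)
  P = {8,9}:  v_{8} + v_{9} = v_{5} + v_{7} + v_{12}  ⟹  sig = (2; 1,1,1)
  P = {8,11}:  v_{8} + v_{11} = v_{3} + v_{4} + v_{12}  ⟹  sig = (2; 1,1,1)
  P = {9,10}:  v_{9} + v_{10} = v_{1} + v_{6} + v_{12}  ⟹  sig = (2; 1,1,1)
  P = {1,11}:  v_{1} + v_{11} = v_{4} + v_{6} + v_{10} + v_{12}  ⟹  sig = (2; 1,1,1,1)
  P = {4,9}:  v_{4} + v_{9} = 2·v_{6} + v_{7} + v_{10} + v_{12}  ⟹  sig = (2; 1,1,1,2)
  P = {5,11}:  v_{5} + v_{11} = v_{3} + 2·v_{6} + v_{10} + v_{12}  ⟹  sig = (2; 1,1,1,2)
  P = {1,4}:  v_{1} + v_{4} = v_{6} + v_{7} + 2·v_{10}  ⟹  sig = (2; 1,1,2)
  P = {2,11}:  v_{2} + v_{11} = 2·v_{3} + 2·v_{6} + v_{7}  ⟹  sig = (2; 1,2,2)
  P = {9,11}:  v_{9} + v_{11} = v_{4} + 2·v_{6} + 2·v_{12}  ⟹  sig = (2; 1,2,2)
  P = {2,10,12}:  v_{2} + v_{10} + v_{12} = 0  ⟹  sig = (3; —)
  P = {3,5,7}:  v_{3} + v_{5} + v_{7} = 0  ⟹  sig = (3; —)
  P = {5,7,10}:  v_{5} + v_{7} + v_{10} = v_{1}  ⟹  sig = (3; 1)
  P = {1,2,12}:  v_{1} + v_{2} + v_{12} = v_{5} + v_{7}  ⟹  sig = (3; 1,1)
  P = {2,4,12}:  v_{2} + v_{4} + v_{12} = v_{3} + v_{6} + v_{7}  ⟹  sig = (3; 1,1,1)
  P = {7,10,11}:  v_{7} + v_{10} + v_{11} = 2·v_{4} + v_{12}  ⟹  sig = (3; 1,2)
  P = {1,2,9}:  v_{1} + v_{2} + v_{9} = 2·v_{5} + v_{6} + 2·v_{7}  ⟹  sig = (3; 1,2,2)
  P = {3,4,6,12}:  v_{3} + v_{4} + v_{6} + v_{12} = v_{11}  ⟹  sig = (4; 1)
  P = {3,6,7,10}:  v_{3} + v_{6} + v_{7} + v_{10} = v_{4}  ⟹  sig = (4; 1)
  P = {5,6,7,12}:  v_{5} + v_{6} + v_{7} + v_{12} = v_{9}  ⟹  sig = (4; 1)

so the primitive-relation signature multiset is
    (2; —)
    (2; 1)
    (2; 1,1)
    (2; 1,1)
    (2; 1,1,1)
    (2; 1,1,1)
    (2; 1,1,1)
    (2; 1,1,1)
    (2; 1,1,1,1)
    (2; 1,1,1,2)
    (2; 1,1,1,2)
    (2; 1,1,2)
    (2; 1,2,2)
    (2; 1,2,2)
    (3; —)
    (3; —)
    (3; 1)
    (3; 1,1)
    (3; 1,1,1)
    (3; 1,2)
    (3; 1,2,2)
    (4; 1)
    (4; 1)
    (4; 1)


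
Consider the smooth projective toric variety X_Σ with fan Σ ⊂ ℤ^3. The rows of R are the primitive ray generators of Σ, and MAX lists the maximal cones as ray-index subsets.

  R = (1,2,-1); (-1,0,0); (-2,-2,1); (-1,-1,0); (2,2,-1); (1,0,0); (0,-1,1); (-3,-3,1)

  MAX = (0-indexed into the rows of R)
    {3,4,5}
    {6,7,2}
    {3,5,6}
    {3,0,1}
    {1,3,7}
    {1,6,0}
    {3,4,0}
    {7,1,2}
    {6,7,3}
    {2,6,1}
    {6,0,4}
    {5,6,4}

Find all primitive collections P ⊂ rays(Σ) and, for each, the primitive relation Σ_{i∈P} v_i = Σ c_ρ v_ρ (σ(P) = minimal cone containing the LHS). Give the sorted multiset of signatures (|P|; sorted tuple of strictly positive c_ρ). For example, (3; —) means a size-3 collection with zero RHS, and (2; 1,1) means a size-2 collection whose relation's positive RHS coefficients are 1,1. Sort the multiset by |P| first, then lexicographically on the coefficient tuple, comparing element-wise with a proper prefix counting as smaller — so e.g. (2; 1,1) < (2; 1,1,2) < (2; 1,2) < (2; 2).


Δ(Σ) — 8 vertices, 14 min non-faces:

  • {1,5}:  v_{1} + v_{5} = 0  so sig = (2; —)
  • {2,4}:  v_{2} + v_{4} = 0  so sig = (2; —)
  • {0,2}:  v_{0} + v_{2} = v_{1}  so sig = (2; 1)
  • {0,5}:  v_{0} + v_{5} = v_{4}  so sig = (2; 1)
  • {1,4}:  v_{1} + v_{4} = v_{0}  so sig = (2; 1)
  • {2,3}:  v_{2} + v_{3} = v_{7}  so sig = (2; 1)
  • {4,7}:  v_{4} + v_{7} = v_{3}  so sig = (2; 1)
  • {0,7}:  v_{0} + v_{7} = v_{1} + v_{3}  so sig = (2; 1,1)
  • {2,5}:  v_{2} + v_{5} = v_{3} + v_{6}  so sig = (2; 1,1)
  • {5,7}:  v_{5} + v_{7} = 2·v_{3} + v_{6}  so sig = (2; 1,2)
  • {0,3,6}:  v_{0} + v_{3} + v_{6} = 0  so sig = (3; —)
  • {1,3,6}:  v_{1} + v_{3} + v_{6} = v_{2}  so sig = (3; 1)
  • {3,4,6}:  v_{3} + v_{4} + v_{6} = v_{5}  so sig = (3; 1)
  • {1,6,7}:  v_{1} + v_{6} + v_{7} = 2·v_{2}  so sig = (3; 2)

so the primitive-relation signature multiset is
{ (2; —) ×2,  (2; 1) ×5,  (2; 1,1) ×2,  (2; 1,2),  (3; —),  (3; 1) ×2,  (3; 2) }


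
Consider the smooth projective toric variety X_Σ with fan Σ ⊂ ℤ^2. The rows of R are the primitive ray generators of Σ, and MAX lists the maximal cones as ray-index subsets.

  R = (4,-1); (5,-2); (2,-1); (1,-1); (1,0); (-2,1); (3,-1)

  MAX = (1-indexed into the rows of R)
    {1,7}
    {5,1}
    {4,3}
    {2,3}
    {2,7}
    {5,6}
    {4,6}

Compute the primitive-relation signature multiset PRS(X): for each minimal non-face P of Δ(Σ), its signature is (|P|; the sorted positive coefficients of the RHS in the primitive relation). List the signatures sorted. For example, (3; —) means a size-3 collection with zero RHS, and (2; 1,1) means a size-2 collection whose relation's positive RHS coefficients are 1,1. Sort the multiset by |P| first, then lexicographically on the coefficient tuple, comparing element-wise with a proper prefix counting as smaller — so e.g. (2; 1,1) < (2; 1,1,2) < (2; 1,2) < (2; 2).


Primitive collections (14):

  P={3,6}:  v_{3} + v_{6} = 0  →  sig = (2; —)
  P={1,4}:  v_{1} + v_{4} = v_{2}  →  sig = (2; 1)
  P={2,6}:  v_{2} + v_{6} = v_{7}  →  sig = (2; 1)
  P={3,5}:  v_{3} + v_{5} = v_{7}  →  sig = (2; 1)
  P={3,7}:  v_{3} + v_{7} = v_{2}  →  sig = (2; 1)
  P={4,5}:  v_{4} + v_{5} = v_{3}  →  sig = (2; 1)
  P={5,7}:  v_{5} + v_{7} = v_{1}  →  sig = (2; 1)
  P={6,7}:  v_{6} + v_{7} = v_{5}  →  sig = (2; 1)
  P={1,3}:  v_{1} + v_{3} = 2·v_{7}  →  sig = (2; 2)
  P={1,6}:  v_{1} + v_{6} = 2·v_{5}  →  sig = (2; 2)
  P={2,5}:  v_{2} + v_{5} = 2·v_{7}  →  sig = (2; 2)
  P={4,7}:  v_{4} + v_{7} = 2·v_{3}  →  sig = (2; 2)
  P={1,2}:  v_{1} + v_{2} = 3·v_{7}  →  sig = (2; 3)
  P={2,4}:  v_{2} + v_{4} = 3·v_{3}  →  sig = (2; 3)

so the primitive-relation signature multiset is
    (2; —)
    (2; 1)
    (2; 1)
    (2; 1)
    (2; 1)
    (2; 1)
    (2; 1)
    (2; 1)
    (2; 2)
    (2; 2)
    (2; 2)
    (2; 2)
    (2; 3)
    (2; 3)


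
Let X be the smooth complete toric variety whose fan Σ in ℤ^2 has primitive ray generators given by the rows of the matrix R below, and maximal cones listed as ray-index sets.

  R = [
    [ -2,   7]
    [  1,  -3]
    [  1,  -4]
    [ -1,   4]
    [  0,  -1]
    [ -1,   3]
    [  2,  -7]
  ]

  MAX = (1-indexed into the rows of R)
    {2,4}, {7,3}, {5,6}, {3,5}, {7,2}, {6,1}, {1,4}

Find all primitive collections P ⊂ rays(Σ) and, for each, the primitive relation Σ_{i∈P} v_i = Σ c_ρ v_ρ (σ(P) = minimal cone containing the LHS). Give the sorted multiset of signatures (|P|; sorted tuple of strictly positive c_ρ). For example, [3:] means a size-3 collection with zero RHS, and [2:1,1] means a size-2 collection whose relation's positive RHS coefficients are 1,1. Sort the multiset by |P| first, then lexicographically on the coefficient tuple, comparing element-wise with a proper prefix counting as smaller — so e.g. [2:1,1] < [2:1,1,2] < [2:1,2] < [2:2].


Primitive collections (14):

  P={1,7}:  v_{1} + v_{7} = 0 ; sig = [2:]
  P={2,6}:  v_{2} + v_{6} = 0 ; sig = [2:]
  P={3,4}:  v_{3} + v_{4} = 0 ; sig = [2:]
  P={1,2}:  v_{1} + v_{2} = v_{4} ; sig = [2:1]
  P={1,3}:  v_{1} + v_{3} = v_{6} ; sig = [2:1]
  P={2,3}:  v_{2} + v_{3} = v_{7} ; sig = [2:1]
  P={2,5}:  v_{2} + v_{5} = v_{3} ; sig = [2:1]
  P={3,6}:  v_{3} + v_{6} = v_{5} ; sig = [2:1]
  P={4,5}:  v_{4} + v_{5} = v_{6} ; sig = [2:1]
  P={4,6}:  v_{4} + v_{6} = v_{1} ; sig = [2:1]
  P={4,7}:  v_{4} + v_{7} = v_{2} ; sig = [2:1]
  P={6,7}:  v_{6} + v_{7} = v_{3} ; sig = [2:1]
  P={1,5}:  v_{1} + v_{5} = 2·v_{6} ; sig = [2:2]
  P={5,7}:  v_{5} + v_{7} = 2·v_{3} ; sig = [2:2]

Hence PRS(X_Σ) =
    [2:]
    [2:]
    [2:]
    [2:1]
    [2:1]
    [2:1]
    [2:1]
    [2:1]
    [2:1]
    [2:1]
    [2:1]
    [2:1]
    [2:2]
    [2:2]
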